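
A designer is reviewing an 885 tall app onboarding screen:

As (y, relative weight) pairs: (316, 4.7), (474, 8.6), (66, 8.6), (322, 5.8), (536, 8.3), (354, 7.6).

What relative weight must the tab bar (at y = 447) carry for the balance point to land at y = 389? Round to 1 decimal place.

w ≈ 31.5

Existing Σw = 43.6 (4.7 + 8.6 + 8.6 + 5.8 + 8.3 + 7.6); existing moment 4.7·316 + 8.6·474 + 8.6·66 + 5.8·322 + 8.3·536 + 7.6·354 = 15136.0.
For the centroid to hit 389: (15136.0 + w·447) / (43.6 + w) = 389.
Rearranging, w·(447 − 389) = 389·43.6 − 15136.0 = 1824.4, so w ≈ 1824.4/58 = 31.46.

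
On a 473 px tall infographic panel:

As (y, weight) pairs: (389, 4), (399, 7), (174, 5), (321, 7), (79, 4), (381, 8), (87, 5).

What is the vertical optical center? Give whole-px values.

y ≈ 282

Total weight = 4 + 7 + 5 + 7 + 4 + 8 + 5 = 40.
Σw·y = 11265; ȳ = 11265/40 ≈ 281.62.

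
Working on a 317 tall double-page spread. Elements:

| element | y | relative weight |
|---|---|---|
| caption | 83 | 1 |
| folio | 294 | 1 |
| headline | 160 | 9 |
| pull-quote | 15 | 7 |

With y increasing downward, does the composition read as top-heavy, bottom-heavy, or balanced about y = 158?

Total weight = 1 + 1 + 9 + 7 = 18.
Σw·y = 1·83 + 1·294 + 9·160 + 7·15 = 1922, so ȳ = 1922/18 ≈ 106.78.
106.8 vs midline 158 → top-heavy.

top-heavy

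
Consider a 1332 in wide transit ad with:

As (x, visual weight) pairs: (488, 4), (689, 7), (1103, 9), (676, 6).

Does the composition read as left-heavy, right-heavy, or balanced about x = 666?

right-heavy

Weights sum to 4 + 7 + 9 + 6 = 26.
x-moment: 4·488 + 7·689 + 9·1103 + 6·676 = 20758; centroid 20758/26 ≈ 798.38.
Since 798.4 is right of 666, the composition reads right-heavy.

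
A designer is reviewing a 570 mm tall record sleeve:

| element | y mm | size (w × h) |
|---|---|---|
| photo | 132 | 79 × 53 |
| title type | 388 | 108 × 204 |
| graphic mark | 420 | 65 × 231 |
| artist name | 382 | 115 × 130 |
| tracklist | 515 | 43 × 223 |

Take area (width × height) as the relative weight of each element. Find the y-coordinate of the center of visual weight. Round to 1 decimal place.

Areas: photo 79·53 = 4187, title type 108·204 = 22032, graphic mark 65·231 = 15015, artist name 115·130 = 14950, tracklist 43·223 = 9589. Total weight = 65773.
y: (4187·132 + 22032·388 + 15015·420 + 14950·382 + 9589·515) / 65773 = 26056635 / 65773 ≈ 396.16

y ≈ 396.2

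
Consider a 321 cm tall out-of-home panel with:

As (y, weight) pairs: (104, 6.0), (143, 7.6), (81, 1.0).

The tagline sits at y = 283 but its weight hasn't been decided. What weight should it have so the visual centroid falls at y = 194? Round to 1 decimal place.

Fixed elements: Σw = 6.0 + 7.6 + 1.0 = 14.6, Σw·y = 6.0·104 + 7.6·143 + 1.0·81 = 1791.8.
Balance at y = 194 requires (1791.8 + w·283) / (14.6 + w) = 194.
So w = (194·14.6 − 1791.8)/(283 − 194) = 1040.6/89 ≈ 11.69.

w ≈ 11.7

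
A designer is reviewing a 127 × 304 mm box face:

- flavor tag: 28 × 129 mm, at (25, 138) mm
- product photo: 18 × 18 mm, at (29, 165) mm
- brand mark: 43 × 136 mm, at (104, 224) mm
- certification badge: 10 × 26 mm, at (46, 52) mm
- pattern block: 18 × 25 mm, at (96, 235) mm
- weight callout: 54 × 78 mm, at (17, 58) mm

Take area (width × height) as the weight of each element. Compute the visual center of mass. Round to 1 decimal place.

Areas → weights: flavor tag 28·129 = 3612, product photo 18·18 = 324, brand mark 43·136 = 5848, certification badge 10·26 = 260, pattern block 18·25 = 450, weight callout 54·78 = 4212; Σw = 14706.
x: (3612·25 + 324·29 + 5848·104 + 260·46 + 450·96 + 4212·17) / 14706 = 834652 / 14706 ≈ 56.76
y: (3612·138 + 324·165 + 5848·224 + 260·52 + 450·235 + 4212·58) / 14706 = 2225434 / 14706 ≈ 151.33

(56.8, 151.3)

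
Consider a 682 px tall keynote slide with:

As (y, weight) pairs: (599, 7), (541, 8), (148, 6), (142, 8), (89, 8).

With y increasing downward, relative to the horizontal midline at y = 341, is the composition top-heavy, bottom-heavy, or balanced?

top-heavy

Total weight = 7 + 8 + 6 + 8 + 8 = 37.
y-moment: 7·599 + 8·541 + 6·148 + 8·142 + 8·89 = 11257; centroid 11257/37 ≈ 304.24.
304.2 vs midline 341 → top-heavy.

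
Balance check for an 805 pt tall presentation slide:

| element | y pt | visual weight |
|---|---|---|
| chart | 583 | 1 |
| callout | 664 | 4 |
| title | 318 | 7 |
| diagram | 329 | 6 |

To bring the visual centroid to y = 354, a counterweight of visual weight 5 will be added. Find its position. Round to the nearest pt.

y ≈ 141

New total weight: (1 + 4 + 7 + 6) + 5 = 23.
y: target moment 23×354 = 8142; current 1·583 + 4·664 + 7·318 + 6·329 = 7439; the counterweight supplies 703, so y = 703/5 ≈ 140.60.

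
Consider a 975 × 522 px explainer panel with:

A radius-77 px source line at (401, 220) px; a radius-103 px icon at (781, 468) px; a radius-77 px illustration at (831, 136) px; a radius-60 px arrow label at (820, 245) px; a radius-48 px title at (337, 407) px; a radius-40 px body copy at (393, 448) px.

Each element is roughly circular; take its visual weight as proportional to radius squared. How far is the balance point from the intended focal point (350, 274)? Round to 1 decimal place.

r² weights: source line 77² = 5929, icon 103² = 10609, illustration 77² = 5929, arrow label 60² = 3600, title 48² = 2304, body copy 40² = 1600. Total = 29971.
x: moment 19947405 / weight 29971 ≈ 665.56
Σw·y = 9612264; ȳ = 9612264/29971 ≈ 320.72.
Offset from (350, 274): Δx ≈ 315.56, Δy ≈ 46.72; distance = √(Δx² + Δy²) ≈ 319.00.

≈ 319.0 px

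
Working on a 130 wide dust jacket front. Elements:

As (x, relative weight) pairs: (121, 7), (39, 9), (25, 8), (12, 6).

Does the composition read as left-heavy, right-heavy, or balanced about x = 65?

left-heavy

Σw = 7 + 9 + 8 + 6 = 30.
Σw·x = 7·121 + 9·39 + 8·25 + 6·12 = 1470, so x̄ = 1470/30 ≈ 49.00.
49.0 lies left of the midline 65, so the layout is left-heavy.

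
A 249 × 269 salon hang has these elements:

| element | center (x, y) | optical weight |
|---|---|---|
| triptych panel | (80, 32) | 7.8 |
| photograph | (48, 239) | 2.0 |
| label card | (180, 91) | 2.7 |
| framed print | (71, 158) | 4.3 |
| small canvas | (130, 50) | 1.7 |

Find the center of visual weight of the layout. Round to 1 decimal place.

Σw = 7.8 + 2.0 + 2.7 + 4.3 + 1.7 = 18.5.
Σw·x = 7.8·80 + 2.0·48 + 2.7·180 + 4.3·71 + 1.7·130 = 1732.3, so x̄ = 1732.3/18.5 ≈ 93.64.
Σw·y = 7.8·32 + 2.0·239 + 2.7·91 + 4.3·158 + 1.7·50 = 1737.7, so ȳ = 1737.7/18.5 ≈ 93.93.

(93.6, 93.9)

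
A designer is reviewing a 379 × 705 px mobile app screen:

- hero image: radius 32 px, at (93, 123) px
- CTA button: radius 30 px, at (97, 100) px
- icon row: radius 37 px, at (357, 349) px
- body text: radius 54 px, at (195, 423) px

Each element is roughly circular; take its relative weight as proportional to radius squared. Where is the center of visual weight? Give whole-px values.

Weights ∝ r²: hero image 32² = 1024, CTA button 30² = 900, icon row 37² = 1369, body text 54² = 2916; Σw = 6209.
x-moment: 1024·93 + 900·97 + 1369·357 + 2916·195 = 1239885; centroid 1239885/6209 ≈ 199.69.
y-moment: 1024·123 + 900·100 + 1369·349 + 2916·423 = 1927201; centroid 1927201/6209 ≈ 310.39.

(200, 310)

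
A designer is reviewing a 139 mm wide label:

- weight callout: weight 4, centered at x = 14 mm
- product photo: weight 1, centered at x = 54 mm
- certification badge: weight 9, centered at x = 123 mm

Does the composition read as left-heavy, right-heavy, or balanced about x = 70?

Σw = 4 + 1 + 9 = 14.
x: (4·14 + 1·54 + 9·123) / 14 = 1217 / 14 ≈ 86.93
86.9 lies right of the midline 70, so the layout is right-heavy.

right-heavy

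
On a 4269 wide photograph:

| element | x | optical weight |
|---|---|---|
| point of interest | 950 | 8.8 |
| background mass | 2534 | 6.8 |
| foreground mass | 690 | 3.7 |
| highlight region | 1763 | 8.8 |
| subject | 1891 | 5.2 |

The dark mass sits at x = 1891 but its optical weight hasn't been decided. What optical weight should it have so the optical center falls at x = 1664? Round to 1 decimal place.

Existing Σw = 33.3 (8.8 + 6.8 + 3.7 + 8.8 + 5.2); existing moment 8.8·950 + 6.8·2534 + 3.7·690 + 8.8·1763 + 5.2·1891 = 53491.8.
Set Σw·x/Σw = 1664: (53491.8 + 1891w) = 1664·(33.3 + w).
Solving: w = (1664·33.3 − 53491.8) / (1891 − 1664) = 1919.4 / 227 ≈ 8.46.

w ≈ 8.5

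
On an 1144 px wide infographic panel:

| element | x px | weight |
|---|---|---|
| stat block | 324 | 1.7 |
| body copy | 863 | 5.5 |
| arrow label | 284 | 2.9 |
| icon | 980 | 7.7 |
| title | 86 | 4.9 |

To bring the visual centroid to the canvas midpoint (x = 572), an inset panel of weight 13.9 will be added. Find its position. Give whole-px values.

x ≈ 493

After adding the inset panel, total weight = 1.7 + 5.5 + 2.9 + 7.7 + 4.9 + 13.9 = 36.6.
x: need Σw·x = 36.6·572 = 20935.2. Existing = 1.7·324 + 5.5·863 + 2.9·284 + 7.7·980 + 4.9·86 = 14088.3. Remainder 6846.9 / 13.9 ≈ 492.58.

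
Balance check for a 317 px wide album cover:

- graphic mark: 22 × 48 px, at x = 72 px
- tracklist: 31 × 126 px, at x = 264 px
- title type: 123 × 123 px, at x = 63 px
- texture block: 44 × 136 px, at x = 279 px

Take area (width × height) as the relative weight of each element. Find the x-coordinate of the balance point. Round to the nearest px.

Areas: graphic mark 22·48 = 1056, tracklist 31·126 = 3906, title type 123·123 = 15129, texture block 44·136 = 5984. Total weight = 26075.
Σw·x = 1056·72 + 3906·264 + 15129·63 + 5984·279 = 3729879, so x̄ = 3729879/26075 ≈ 143.04.

x ≈ 143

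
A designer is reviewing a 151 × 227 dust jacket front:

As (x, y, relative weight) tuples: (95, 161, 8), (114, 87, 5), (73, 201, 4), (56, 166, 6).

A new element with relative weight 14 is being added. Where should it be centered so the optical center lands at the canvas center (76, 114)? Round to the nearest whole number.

(61, 50)

After adding the new element, total weight = 8 + 5 + 4 + 6 + 14 = 37.
x: need Σw·x = 37·76 = 2812. Existing = 8·95 + 5·114 + 4·73 + 6·56 = 1958. Remainder 854 / 14 ≈ 61.00.
y: need Σw·y = 37·114 = 4218. Existing = 8·161 + 5·87 + 4·201 + 6·166 = 3523. Remainder 695 / 14 ≈ 49.64.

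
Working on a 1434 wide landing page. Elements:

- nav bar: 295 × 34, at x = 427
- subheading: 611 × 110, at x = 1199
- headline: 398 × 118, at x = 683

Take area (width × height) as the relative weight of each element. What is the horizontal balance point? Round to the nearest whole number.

x ≈ 942

Taking area as weight: nav bar 295·34 = 10030, subheading 611·110 = 67210, headline 398·118 = 46964. Sum 124204.
x: (10030·427 + 67210·1199 + 46964·683) / 124204 = 116944012 / 124204 ≈ 941.55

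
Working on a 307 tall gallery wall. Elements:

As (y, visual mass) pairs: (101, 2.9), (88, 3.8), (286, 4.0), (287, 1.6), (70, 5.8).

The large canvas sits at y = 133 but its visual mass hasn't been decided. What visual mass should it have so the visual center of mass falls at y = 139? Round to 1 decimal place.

w ≈ 20.1

Fixed elements: Σw = 2.9 + 3.8 + 4.0 + 1.6 + 5.8 = 18.1, Σw·y = 2.9·101 + 3.8·88 + 4.0·286 + 1.6·287 + 5.8·70 = 2636.5.
Set Σw·y/Σw = 139: (2636.5 + 133w) = 139·(18.1 + w).
Solving: w = (139·18.1 − 2636.5) / (133 − 139) = -120.6 / -6 ≈ 20.10.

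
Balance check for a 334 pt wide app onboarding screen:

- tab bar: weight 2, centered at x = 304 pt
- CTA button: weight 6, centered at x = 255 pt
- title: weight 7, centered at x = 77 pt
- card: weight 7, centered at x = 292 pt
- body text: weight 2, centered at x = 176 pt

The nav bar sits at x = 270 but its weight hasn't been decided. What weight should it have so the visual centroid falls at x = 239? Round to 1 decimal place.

w ≈ 21.4

Fixed elements: Σw = 2 + 6 + 7 + 7 + 2 = 24, Σw·x = 2·304 + 6·255 + 7·77 + 7·292 + 2·176 = 5073.
For the centroid to hit 239: (5073 + w·270) / (24 + w) = 239.
Rearranging, w·(270 − 239) = 239·24 − 5073 = 663, so w ≈ 663/31 = 21.39.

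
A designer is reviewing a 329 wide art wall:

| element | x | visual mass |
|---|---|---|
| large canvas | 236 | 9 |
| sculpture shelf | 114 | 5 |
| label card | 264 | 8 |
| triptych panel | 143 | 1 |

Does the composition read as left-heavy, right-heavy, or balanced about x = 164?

Weights sum to 9 + 5 + 8 + 1 = 23.
Σw·x = 9·236 + 5·114 + 8·264 + 1·143 = 4949, so x̄ = 4949/23 ≈ 215.17.
215.2 vs midline 164 → right-heavy.

right-heavy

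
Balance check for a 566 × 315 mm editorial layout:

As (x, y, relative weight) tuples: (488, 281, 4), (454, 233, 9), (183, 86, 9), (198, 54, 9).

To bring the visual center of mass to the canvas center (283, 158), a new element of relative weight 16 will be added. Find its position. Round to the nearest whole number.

With the new element, Σw becomes 4 + 9 + 9 + 9 + 16 = 47.
Along x: (9467 + 16·x) / 47 = 283 (existing moment 4·488 + 9·454 + 9·183 + 9·198 = 9467) ⇒ x = (13301 − 9467) / 16 ≈ 239.62.
Along y: (4481 + 16·y) / 47 = 158 (existing moment 4·281 + 9·233 + 9·86 + 9·54 = 4481) ⇒ y = (7426 − 4481) / 16 ≈ 184.06.

(240, 184)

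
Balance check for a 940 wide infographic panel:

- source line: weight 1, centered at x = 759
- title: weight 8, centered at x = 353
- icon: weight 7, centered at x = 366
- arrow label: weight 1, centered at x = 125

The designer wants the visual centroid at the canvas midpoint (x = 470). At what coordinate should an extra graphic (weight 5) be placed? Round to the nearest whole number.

x ≈ 814

New total weight: (1 + 8 + 7 + 1) + 5 = 22.
x: need Σw·x = 22·470 = 10340. Existing = 1·759 + 8·353 + 7·366 + 1·125 = 6270. Remainder 4070 / 5 ≈ 814.00.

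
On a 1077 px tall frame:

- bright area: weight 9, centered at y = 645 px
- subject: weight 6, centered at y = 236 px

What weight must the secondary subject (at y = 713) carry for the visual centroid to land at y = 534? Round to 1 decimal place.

Existing Σw = 15 (9 + 6); existing moment 9·645 + 6·236 = 7221.
Balance at y = 534 requires (7221 + w·713) / (15 + w) = 534.
Rearranging, w·(713 − 534) = 534·15 − 7221 = 789, so w ≈ 789/179 = 4.41.

w ≈ 4.4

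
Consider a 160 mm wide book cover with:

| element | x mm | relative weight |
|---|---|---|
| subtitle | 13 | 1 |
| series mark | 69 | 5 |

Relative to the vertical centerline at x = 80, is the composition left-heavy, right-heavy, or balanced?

left-heavy

Weights sum to 1 + 5 = 6.
x-moment: 1·13 + 5·69 = 358; centroid 358/6 ≈ 59.67.
59.7 lies left of the midline 80, so the layout is left-heavy.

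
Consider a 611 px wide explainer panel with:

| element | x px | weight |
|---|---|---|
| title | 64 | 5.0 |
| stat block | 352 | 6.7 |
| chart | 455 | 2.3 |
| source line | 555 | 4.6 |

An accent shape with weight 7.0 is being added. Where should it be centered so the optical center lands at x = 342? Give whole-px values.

x ≈ 354

After adding the accent shape, total weight = 5.0 + 6.7 + 2.3 + 4.6 + 7.0 = 25.6.
x: need Σw·x = 25.6·342 = 8755.2. Existing = 5.0·64 + 6.7·352 + 2.3·455 + 4.6·555 = 6277.9. Remainder 2477.3 / 7.0 ≈ 353.90.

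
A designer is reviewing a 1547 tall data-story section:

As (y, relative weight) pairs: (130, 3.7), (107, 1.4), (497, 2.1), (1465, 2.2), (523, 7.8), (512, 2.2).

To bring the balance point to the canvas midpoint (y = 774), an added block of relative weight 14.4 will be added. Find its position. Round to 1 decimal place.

y ≈ 1115.1

New total weight: (3.7 + 1.4 + 2.1 + 2.2 + 7.8 + 2.2) + 14.4 = 33.8.
Along y: (10103.3 + 14.4·y) / 33.8 = 774 (existing moment 3.7·130 + 1.4·107 + 2.1·497 + 2.2·1465 + 7.8·523 + 2.2·512 = 10103.3) ⇒ y = (26161.2 − 10103.3) / 14.4 ≈ 1115.13.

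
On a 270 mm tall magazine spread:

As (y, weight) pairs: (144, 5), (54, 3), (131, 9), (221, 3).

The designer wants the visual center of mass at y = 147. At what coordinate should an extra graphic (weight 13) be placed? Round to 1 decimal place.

After adding the extra graphic, total weight = 5 + 3 + 9 + 3 + 13 = 33.
Along y: (2724 + 13·y) / 33 = 147 (existing moment 5·144 + 3·54 + 9·131 + 3·221 = 2724) ⇒ y = (4851 − 2724) / 13 ≈ 163.62.

y ≈ 163.6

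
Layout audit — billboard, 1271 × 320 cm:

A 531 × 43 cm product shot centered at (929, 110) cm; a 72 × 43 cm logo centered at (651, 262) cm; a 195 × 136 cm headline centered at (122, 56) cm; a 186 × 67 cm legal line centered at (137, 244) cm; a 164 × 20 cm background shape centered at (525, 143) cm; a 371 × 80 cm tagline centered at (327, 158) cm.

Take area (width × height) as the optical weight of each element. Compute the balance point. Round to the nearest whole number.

Areas → weights: product shot 531·43 = 22833, logo 72·43 = 3096, headline 195·136 = 26520, legal line 186·67 = 12462, background shape 164·20 = 3280, tagline 371·80 = 29680; Σw = 97871.
Σw·x = 39597447; x̄ = 39597447/97871 ≈ 404.59.
Σw·y = 13007110; ȳ = 13007110/97871 ≈ 132.90.

(405, 133)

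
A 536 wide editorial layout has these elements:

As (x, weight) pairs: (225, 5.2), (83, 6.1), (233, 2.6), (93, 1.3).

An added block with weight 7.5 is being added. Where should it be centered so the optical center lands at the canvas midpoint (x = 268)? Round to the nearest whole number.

x ≈ 491

After adding the added block, total weight = 5.2 + 6.1 + 2.6 + 1.3 + 7.5 = 22.7.
x: need Σw·x = 22.7·268 = 6083.6. Existing = 5.2·225 + 6.1·83 + 2.6·233 + 1.3·93 = 2403.0. Remainder 3680.6 / 7.5 ≈ 490.75.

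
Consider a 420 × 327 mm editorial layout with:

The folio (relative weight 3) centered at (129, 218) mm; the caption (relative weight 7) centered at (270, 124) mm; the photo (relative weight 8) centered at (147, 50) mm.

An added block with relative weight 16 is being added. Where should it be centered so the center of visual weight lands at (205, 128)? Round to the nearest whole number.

(220, 152)

With the added block, Σw becomes 3 + 7 + 8 + 16 = 34.
Along x: (3453 + 16·x) / 34 = 205 (existing moment 3·129 + 7·270 + 8·147 = 3453) ⇒ x = (6970 − 3453) / 16 ≈ 219.81.
Along y: (1922 + 16·y) / 34 = 128 (existing moment 3·218 + 7·124 + 8·50 = 1922) ⇒ y = (4352 − 1922) / 16 ≈ 151.88.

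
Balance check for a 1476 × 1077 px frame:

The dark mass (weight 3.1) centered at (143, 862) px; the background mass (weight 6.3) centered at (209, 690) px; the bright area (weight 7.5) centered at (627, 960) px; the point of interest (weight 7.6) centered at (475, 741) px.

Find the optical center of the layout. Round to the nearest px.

(411, 810)

Weights sum to 3.1 + 6.3 + 7.5 + 7.6 = 24.5.
x-moment: 3.1·143 + 6.3·209 + 7.5·627 + 7.6·475 = 10072.5; centroid 10072.5/24.5 ≈ 411.12.
y-moment: 3.1·862 + 6.3·690 + 7.5·960 + 7.6·741 = 19850.8; centroid 19850.8/24.5 ≈ 810.24.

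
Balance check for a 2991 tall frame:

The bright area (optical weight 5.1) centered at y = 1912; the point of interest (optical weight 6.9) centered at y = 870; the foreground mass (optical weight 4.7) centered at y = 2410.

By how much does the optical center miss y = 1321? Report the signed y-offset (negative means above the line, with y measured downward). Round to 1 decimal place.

≈ 300.6

Σw = 5.1 + 6.9 + 4.7 = 16.7.
y-moment: 5.1·1912 + 6.9·870 + 4.7·2410 = 27081.2; centroid 27081.2/16.7 ≈ 1621.63.
Offset from y = 1321: 1621.63 − 1321 ≈ 300.63.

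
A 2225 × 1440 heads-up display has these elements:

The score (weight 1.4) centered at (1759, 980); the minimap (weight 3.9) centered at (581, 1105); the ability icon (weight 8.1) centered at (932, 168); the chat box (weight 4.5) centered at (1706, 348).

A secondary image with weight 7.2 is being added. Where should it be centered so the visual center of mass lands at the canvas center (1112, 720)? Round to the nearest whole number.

With the secondary image, Σw becomes 1.4 + 3.9 + 8.1 + 4.5 + 7.2 = 25.1.
Along x: (19954.7 + 7.2·x) / 25.1 = 1112 (existing moment 1.4·1759 + 3.9·581 + 8.1·932 + 4.5·1706 = 19954.7) ⇒ x = (27911.2 − 19954.7) / 7.2 ≈ 1105.07.
Along y: (8608.3 + 7.2·y) / 25.1 = 720 (existing moment 1.4·980 + 3.9·1105 + 8.1·168 + 4.5·348 = 8608.3) ⇒ y = (18072.0 − 8608.3) / 7.2 ≈ 1314.40.

(1105, 1314)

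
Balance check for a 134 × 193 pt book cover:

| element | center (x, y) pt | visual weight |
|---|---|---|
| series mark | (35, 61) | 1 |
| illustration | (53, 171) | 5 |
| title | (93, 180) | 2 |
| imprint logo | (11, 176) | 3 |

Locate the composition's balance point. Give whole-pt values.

Weights sum to 1 + 5 + 2 + 3 = 11.
x-moment: 1·35 + 5·53 + 2·93 + 3·11 = 519; centroid 519/11 ≈ 47.18.
y-moment: 1·61 + 5·171 + 2·180 + 3·176 = 1804; centroid 1804/11 ≈ 164.00.

(47, 164)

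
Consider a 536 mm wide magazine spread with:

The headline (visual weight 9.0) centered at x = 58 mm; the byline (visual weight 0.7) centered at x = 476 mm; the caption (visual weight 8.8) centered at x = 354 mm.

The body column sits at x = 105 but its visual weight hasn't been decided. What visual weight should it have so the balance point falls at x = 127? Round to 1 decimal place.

Existing Σw = 18.5 (9.0 + 0.7 + 8.8); existing moment 9.0·58 + 0.7·476 + 8.8·354 = 3970.4.
Balance at x = 127 requires (3970.4 + w·105) / (18.5 + w) = 127.
Solving: w = (127·18.5 − 3970.4) / (105 − 127) = -1620.9 / -22 ≈ 73.68.

w ≈ 73.7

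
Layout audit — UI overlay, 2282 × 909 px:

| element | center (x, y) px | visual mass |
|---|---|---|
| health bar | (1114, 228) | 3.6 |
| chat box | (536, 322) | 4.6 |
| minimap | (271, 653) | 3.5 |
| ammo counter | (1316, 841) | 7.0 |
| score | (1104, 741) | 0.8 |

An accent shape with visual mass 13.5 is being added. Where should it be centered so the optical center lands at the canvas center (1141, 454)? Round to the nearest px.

(1491, 290)

With the accent shape, Σw becomes 3.6 + 4.6 + 3.5 + 7.0 + 0.8 + 13.5 = 33.0.
x: target moment 33.0×1141 = 37653.0; current 3.6·1114 + 4.6·536 + 3.5·271 + 7.0·1316 + 0.8·1104 = 17519.7; the accent shape supplies 20133.3, so x = 20133.3/13.5 ≈ 1491.36.
y: target moment 33.0×454 = 14982.0; current 3.6·228 + 4.6·322 + 3.5·653 + 7.0·841 + 0.8·741 = 11067.3; the accent shape supplies 3914.7, so y = 3914.7/13.5 ≈ 289.98.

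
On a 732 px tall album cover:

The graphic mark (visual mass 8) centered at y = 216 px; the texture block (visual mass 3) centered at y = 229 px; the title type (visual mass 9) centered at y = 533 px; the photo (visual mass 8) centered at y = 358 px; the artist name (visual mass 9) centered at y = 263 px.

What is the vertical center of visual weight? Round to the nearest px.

y ≈ 336

Total weight = 8 + 3 + 9 + 8 + 9 = 37.
y-moment: 8·216 + 3·229 + 9·533 + 8·358 + 9·263 = 12443; centroid 12443/37 ≈ 336.30.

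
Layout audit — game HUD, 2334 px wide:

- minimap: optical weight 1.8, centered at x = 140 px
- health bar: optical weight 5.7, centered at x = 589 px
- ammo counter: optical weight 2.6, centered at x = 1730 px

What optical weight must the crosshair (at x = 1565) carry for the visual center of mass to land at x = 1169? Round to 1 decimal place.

w ≈ 9.3

Existing Σw = 10.1 (1.8 + 5.7 + 2.6); existing moment 1.8·140 + 5.7·589 + 2.6·1730 = 8107.3.
For the centroid to hit 1169: (8107.3 + w·1565) / (10.1 + w) = 1169.
Solving: w = (1169·10.1 − 8107.3) / (1565 − 1169) = 3699.6 / 396 ≈ 9.34.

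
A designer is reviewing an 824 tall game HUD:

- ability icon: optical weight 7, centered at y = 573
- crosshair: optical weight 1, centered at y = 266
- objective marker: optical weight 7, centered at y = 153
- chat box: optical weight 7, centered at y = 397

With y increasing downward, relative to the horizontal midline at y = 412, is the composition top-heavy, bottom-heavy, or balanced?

top-heavy

Weights sum to 7 + 1 + 7 + 7 = 22.
y: (7·573 + 1·266 + 7·153 + 7·397) / 22 = 8127 / 22 ≈ 369.41
Since 369.4 is above (smaller y than) 412, the composition reads top-heavy.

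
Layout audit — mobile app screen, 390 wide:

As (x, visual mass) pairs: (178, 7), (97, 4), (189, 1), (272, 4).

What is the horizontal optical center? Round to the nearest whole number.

x ≈ 182

Σw = 7 + 4 + 1 + 4 = 16.
x: (7·178 + 4·97 + 1·189 + 4·272) / 16 = 2911 / 16 ≈ 181.94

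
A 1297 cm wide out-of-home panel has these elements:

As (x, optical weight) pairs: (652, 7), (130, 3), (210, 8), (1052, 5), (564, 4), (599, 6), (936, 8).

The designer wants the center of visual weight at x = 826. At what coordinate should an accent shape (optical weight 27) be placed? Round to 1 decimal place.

After adding the accent shape, total weight = 7 + 3 + 8 + 5 + 4 + 6 + 8 + 27 = 68.
Along x: (25232 + 27·x) / 68 = 826 (existing moment 7·652 + 3·130 + 8·210 + 5·1052 + 4·564 + 6·599 + 8·936 = 25232) ⇒ x = (56168 − 25232) / 27 ≈ 1145.78.

x ≈ 1145.8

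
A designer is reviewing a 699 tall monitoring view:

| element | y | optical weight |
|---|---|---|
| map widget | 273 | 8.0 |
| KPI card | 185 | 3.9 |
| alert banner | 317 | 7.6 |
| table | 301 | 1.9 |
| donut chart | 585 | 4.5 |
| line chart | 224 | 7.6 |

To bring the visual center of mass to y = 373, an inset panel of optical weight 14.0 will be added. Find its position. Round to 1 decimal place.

New total weight: (8.0 + 3.9 + 7.6 + 1.9 + 4.5 + 7.6) + 14.0 = 47.5.
Along y: (10221.5 + 14.0·y) / 47.5 = 373 (existing moment 8.0·273 + 3.9·185 + 7.6·317 + 1.9·301 + 4.5·585 + 7.6·224 = 10221.5) ⇒ y = (17717.5 − 10221.5) / 14.0 ≈ 535.43.

y ≈ 535.4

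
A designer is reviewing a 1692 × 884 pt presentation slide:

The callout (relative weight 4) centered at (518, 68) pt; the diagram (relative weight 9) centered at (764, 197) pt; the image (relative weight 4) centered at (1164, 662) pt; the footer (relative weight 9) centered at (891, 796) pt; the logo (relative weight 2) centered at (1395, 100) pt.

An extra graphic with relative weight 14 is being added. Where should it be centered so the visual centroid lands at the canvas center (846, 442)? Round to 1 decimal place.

With the extra graphic, Σw becomes 4 + 9 + 4 + 9 + 2 + 14 = 42.
Along x: (24413 + 14·x) / 42 = 846 (existing moment 4·518 + 9·764 + 4·1164 + 9·891 + 2·1395 = 24413) ⇒ x = (35532 − 24413) / 14 ≈ 794.21.
Along y: (12057 + 14·y) / 42 = 442 (existing moment 4·68 + 9·197 + 4·662 + 9·796 + 2·100 = 12057) ⇒ y = (18564 − 12057) / 14 ≈ 464.79.

(794.2, 464.8)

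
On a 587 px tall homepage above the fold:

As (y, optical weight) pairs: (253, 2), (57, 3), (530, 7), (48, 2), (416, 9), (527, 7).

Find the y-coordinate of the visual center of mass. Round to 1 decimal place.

Total weight = 2 + 3 + 7 + 2 + 9 + 7 = 30.
y-moment: 2·253 + 3·57 + 7·530 + 2·48 + 9·416 + 7·527 = 11916; centroid 11916/30 ≈ 397.20.

y ≈ 397.2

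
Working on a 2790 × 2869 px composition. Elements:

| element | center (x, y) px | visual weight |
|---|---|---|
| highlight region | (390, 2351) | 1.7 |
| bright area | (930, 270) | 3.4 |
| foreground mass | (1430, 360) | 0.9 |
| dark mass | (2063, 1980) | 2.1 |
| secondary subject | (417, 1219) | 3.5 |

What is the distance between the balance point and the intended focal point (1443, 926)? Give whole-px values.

≈ 563 px

Σw = 1.7 + 3.4 + 0.9 + 2.1 + 3.5 = 11.6.
x: (1.7·390 + 3.4·930 + 0.9·1430 + 2.1·2063 + 3.5·417) / 11.6 = 10903.8 / 11.6 ≈ 939.98
y: (1.7·2351 + 3.4·270 + 0.9·360 + 2.1·1980 + 3.5·1219) / 11.6 = 13663.2 / 11.6 ≈ 1177.86
Offset from (1443, 926): Δx ≈ -503.02, Δy ≈ 251.86; distance = √(Δx² + Δy²) ≈ 562.55.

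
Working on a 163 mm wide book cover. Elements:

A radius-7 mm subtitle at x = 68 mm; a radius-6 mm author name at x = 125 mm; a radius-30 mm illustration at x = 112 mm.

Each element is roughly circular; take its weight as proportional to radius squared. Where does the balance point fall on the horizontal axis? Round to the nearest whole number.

x ≈ 110

Weights ∝ r²: subtitle 7² = 49, author name 6² = 36, illustration 30² = 900; Σw = 985.
Σw·x = 49·68 + 36·125 + 900·112 = 108632, so x̄ = 108632/985 ≈ 110.29.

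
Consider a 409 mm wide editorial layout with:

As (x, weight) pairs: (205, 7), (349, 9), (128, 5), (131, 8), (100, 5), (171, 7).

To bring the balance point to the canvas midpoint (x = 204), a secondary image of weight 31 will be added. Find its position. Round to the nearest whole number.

New total weight: (7 + 9 + 5 + 8 + 5 + 7) + 31 = 72.
x: need Σw·x = 72·204 = 14688. Existing = 7·205 + 9·349 + 5·128 + 8·131 + 5·100 + 7·171 = 7961. Remainder 6727 / 31 ≈ 217.00.

x ≈ 217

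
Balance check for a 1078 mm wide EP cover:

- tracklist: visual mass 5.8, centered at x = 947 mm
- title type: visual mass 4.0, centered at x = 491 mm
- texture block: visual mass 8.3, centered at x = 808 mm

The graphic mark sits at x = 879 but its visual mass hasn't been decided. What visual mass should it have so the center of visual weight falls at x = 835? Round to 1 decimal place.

Fixed elements: Σw = 5.8 + 4.0 + 8.3 = 18.1, Σw·x = 5.8·947 + 4.0·491 + 8.3·808 = 14163.0.
Balance at x = 835 requires (14163.0 + w·879) / (18.1 + w) = 835.
Solving: w = (835·18.1 − 14163.0) / (879 − 835) = 950.5 / 44 ≈ 21.60.

w ≈ 21.6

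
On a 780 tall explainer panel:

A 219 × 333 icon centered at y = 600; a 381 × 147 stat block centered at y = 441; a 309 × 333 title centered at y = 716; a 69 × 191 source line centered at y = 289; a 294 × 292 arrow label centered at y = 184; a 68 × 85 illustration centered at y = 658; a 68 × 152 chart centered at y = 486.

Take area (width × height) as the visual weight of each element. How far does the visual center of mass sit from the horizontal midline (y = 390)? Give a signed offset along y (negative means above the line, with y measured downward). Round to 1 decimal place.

Taking area as weight: icon 219·333 = 72927, stat block 381·147 = 56007, title 309·333 = 102897, source line 69·191 = 13179, arrow label 294·292 = 85848, illustration 68·85 = 5780, chart 68·152 = 10336. Sum 346974.
y: moment 170560838 / weight 346974 ≈ 491.57
Offset from y = 390: 491.57 − 390 ≈ 101.57.

≈ 101.6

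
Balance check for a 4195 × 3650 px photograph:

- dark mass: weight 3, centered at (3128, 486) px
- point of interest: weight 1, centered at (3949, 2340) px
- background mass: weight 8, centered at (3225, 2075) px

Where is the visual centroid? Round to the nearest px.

(3261, 1700)

Weights sum to 3 + 1 + 8 = 12.
x-moment: 3·3128 + 1·3949 + 8·3225 = 39133; centroid 39133/12 ≈ 3261.08.
y-moment: 3·486 + 1·2340 + 8·2075 = 20398; centroid 20398/12 ≈ 1699.83.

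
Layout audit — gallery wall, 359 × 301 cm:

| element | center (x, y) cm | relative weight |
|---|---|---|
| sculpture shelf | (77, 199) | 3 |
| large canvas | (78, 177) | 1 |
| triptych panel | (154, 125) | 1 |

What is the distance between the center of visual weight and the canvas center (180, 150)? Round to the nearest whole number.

≈ 92 cm

Weights sum to 3 + 1 + 1 = 5.
x-moment: 3·77 + 1·78 + 1·154 = 463; centroid 463/5 ≈ 92.60.
y-moment: 3·199 + 1·177 + 1·125 = 899; centroid 899/5 ≈ 179.80.
Relative to (180, 150): Δ = (-87.40, 29.80); |Δ| = √(-87.40² + 29.80²) ≈ 92.34.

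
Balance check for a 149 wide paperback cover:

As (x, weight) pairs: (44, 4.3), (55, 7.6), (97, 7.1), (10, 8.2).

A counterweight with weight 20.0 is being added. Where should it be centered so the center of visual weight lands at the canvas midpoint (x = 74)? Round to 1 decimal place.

x ≈ 105.7

New total weight: (4.3 + 7.6 + 7.1 + 8.2) + 20.0 = 47.2.
x: target moment 47.2×74 = 3492.8; current 4.3·44 + 7.6·55 + 7.1·97 + 8.2·10 = 1377.9; the counterweight supplies 2114.9, so x = 2114.9/20.0 ≈ 105.75.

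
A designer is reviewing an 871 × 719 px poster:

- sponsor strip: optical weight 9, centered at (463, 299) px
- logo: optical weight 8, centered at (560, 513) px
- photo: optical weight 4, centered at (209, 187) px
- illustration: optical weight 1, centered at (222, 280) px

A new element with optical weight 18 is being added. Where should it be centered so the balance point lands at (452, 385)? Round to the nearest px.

(465, 421)

After adding the new element, total weight = 9 + 8 + 4 + 1 + 18 = 40.
x: target moment 40×452 = 18080; current 9·463 + 8·560 + 4·209 + 1·222 = 9705; the new element supplies 8375, so x = 8375/18 ≈ 465.28.
y: target moment 40×385 = 15400; current 9·299 + 8·513 + 4·187 + 1·280 = 7823; the new element supplies 7577, so y = 7577/18 ≈ 420.94.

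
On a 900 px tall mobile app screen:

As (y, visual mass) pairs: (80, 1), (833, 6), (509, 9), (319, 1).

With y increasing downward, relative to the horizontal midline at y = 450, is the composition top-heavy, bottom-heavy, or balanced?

bottom-heavy

Total weight = 1 + 6 + 9 + 1 = 17.
Σw·y = 1·80 + 6·833 + 9·509 + 1·319 = 9978, so ȳ = 9978/17 ≈ 586.94.
586.9 vs midline 450 → bottom-heavy.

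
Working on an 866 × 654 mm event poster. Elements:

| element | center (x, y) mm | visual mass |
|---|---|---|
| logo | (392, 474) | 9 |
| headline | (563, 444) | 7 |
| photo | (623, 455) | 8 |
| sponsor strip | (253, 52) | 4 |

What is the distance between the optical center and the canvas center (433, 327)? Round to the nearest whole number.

≈ 88 mm

Σw = 9 + 7 + 8 + 4 = 28.
x: (9·392 + 7·563 + 8·623 + 4·253) / 28 = 13465 / 28 ≈ 480.89
y: (9·474 + 7·444 + 8·455 + 4·52) / 28 = 11222 / 28 ≈ 400.79
From (433, 327): dx = 47.89, dy = 73.79, so the distance is √(dx²+dy²) ≈ 87.97.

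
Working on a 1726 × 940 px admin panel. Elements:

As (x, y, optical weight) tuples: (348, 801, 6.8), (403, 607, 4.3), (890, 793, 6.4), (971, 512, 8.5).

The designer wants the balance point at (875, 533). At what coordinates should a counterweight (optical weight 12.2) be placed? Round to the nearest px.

After adding the counterweight, total weight = 6.8 + 4.3 + 6.4 + 8.5 + 12.2 = 38.2.
Along x: (18048.8 + 12.2·x) / 38.2 = 875 (existing moment 6.8·348 + 4.3·403 + 6.4·890 + 8.5·971 = 18048.8) ⇒ x = (33425.0 − 18048.8) / 12.2 ≈ 1260.34.
Along y: (17484.1 + 12.2·y) / 38.2 = 533 (existing moment 6.8·801 + 4.3·607 + 6.4·793 + 8.5·512 = 17484.1) ⇒ y = (20360.6 − 17484.1) / 12.2 ≈ 235.78.

(1260, 236)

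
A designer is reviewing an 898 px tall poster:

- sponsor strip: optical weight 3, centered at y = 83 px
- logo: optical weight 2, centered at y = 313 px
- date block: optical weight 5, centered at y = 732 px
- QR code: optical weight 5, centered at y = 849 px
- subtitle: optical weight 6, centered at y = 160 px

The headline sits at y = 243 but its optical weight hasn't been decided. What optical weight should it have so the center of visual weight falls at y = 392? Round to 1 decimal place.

Fixed elements: Σw = 3 + 2 + 5 + 5 + 6 = 21, Σw·y = 3·83 + 2·313 + 5·732 + 5·849 + 6·160 = 9740.
Balance at y = 392 requires (9740 + w·243) / (21 + w) = 392.
So w = (392·21 − 9740)/(243 − 392) = -1508/-149 ≈ 10.12.

w ≈ 10.1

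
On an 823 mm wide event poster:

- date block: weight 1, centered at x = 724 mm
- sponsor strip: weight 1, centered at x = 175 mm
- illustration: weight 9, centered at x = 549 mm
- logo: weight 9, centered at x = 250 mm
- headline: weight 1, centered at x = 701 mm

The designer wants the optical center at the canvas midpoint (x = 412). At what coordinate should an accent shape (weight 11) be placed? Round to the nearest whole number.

x ≈ 399

New total weight: (1 + 1 + 9 + 9 + 1) + 11 = 32.
x: target moment 32×412 = 13184; current 1·724 + 1·175 + 9·549 + 9·250 + 1·701 = 8791; the accent shape supplies 4393, so x = 4393/11 ≈ 399.36.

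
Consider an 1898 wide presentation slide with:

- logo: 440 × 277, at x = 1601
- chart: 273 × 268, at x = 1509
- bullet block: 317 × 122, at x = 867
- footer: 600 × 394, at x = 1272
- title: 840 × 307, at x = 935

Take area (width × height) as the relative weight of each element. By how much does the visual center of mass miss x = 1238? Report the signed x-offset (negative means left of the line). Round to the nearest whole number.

≈ -28

Areas: logo 440·277 = 121880, chart 273·268 = 73164, bullet block 317·122 = 38674, footer 600·394 = 236400, title 840·307 = 257880. Total weight = 727998.
x: (121880·1601 + 73164·1509 + 38674·867 + 236400·1272 + 257880·935) / 727998 = 880883314 / 727998 ≈ 1210.01
Difference: 1210.01 − 1238 ≈ -27.99.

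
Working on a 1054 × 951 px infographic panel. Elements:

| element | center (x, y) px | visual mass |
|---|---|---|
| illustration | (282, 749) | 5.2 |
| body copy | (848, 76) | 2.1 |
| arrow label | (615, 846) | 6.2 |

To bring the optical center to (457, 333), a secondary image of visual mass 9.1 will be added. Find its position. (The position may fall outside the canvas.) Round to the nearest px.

(359, -195)

After adding the secondary image, total weight = 5.2 + 2.1 + 6.2 + 9.1 = 22.6.
x: need Σw·x = 22.6·457 = 10328.2. Existing = 5.2·282 + 2.1·848 + 6.2·615 = 7060.2. Remainder 3268.0 / 9.1 ≈ 359.12.
y: need Σw·y = 22.6·333 = 7525.8. Existing = 5.2·749 + 2.1·76 + 6.2·846 = 9299.6. Remainder -1773.8 / 9.1 ≈ -194.92.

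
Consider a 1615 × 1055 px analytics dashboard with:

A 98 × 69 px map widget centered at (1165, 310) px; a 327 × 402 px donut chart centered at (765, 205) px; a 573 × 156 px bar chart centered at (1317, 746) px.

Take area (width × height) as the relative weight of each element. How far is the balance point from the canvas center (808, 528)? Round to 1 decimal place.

≈ 214.5 px

Areas → weights: map widget 98·69 = 6762, donut chart 327·402 = 131454, bar chart 573·156 = 89388; Σw = 227604.
Σw·x = 6762·1165 + 131454·765 + 89388·1317 = 226164036, so x̄ = 226164036/227604 ≈ 993.67.
Σw·y = 6762·310 + 131454·205 + 89388·746 = 95727738, so ȳ = 95727738/227604 ≈ 420.59.
Relative to (808, 528): Δ = (185.67, -107.41); |Δ| = √(185.67² + -107.41²) ≈ 214.50.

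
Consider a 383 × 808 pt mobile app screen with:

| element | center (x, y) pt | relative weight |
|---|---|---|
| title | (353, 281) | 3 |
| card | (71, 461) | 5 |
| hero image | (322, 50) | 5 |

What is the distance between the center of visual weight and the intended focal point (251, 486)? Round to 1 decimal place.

≈ 225.4 pt

Σw = 3 + 5 + 5 = 13.
x: (3·353 + 5·71 + 5·322) / 13 = 3024 / 13 ≈ 232.62
y: (3·281 + 5·461 + 5·50) / 13 = 3398 / 13 ≈ 261.38
Offset from (251, 486): Δx ≈ -18.38, Δy ≈ -224.62; distance = √(Δx² + Δy²) ≈ 225.37.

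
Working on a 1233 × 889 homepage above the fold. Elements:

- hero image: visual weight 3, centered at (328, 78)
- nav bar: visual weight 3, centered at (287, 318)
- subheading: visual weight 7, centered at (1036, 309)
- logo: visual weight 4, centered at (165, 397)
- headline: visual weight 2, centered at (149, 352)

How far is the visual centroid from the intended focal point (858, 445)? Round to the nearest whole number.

≈ 361

Σw = 3 + 3 + 7 + 4 + 2 = 19.
x: (3·328 + 3·287 + 7·1036 + 4·165 + 2·149) / 19 = 10055 / 19 ≈ 529.21
y: (3·78 + 3·318 + 7·309 + 4·397 + 2·352) / 19 = 5643 / 19 ≈ 297.00
From (858, 445): dx = -328.79, dy = -148.00, so the distance is √(dx²+dy²) ≈ 360.56.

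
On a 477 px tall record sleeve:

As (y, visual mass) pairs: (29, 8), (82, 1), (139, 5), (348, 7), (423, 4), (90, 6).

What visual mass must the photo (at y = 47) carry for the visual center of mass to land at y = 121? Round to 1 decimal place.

w ≈ 26.0

Existing Σw = 31 (8 + 1 + 5 + 7 + 4 + 6); existing moment 8·29 + 1·82 + 5·139 + 7·348 + 4·423 + 6·90 = 5677.
Set Σw·y/Σw = 121: (5677 + 47w) = 121·(31 + w).
Rearranging, w·(47 − 121) = 121·31 − 5677 = -1926, so w ≈ -1926/-74 = 26.03.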